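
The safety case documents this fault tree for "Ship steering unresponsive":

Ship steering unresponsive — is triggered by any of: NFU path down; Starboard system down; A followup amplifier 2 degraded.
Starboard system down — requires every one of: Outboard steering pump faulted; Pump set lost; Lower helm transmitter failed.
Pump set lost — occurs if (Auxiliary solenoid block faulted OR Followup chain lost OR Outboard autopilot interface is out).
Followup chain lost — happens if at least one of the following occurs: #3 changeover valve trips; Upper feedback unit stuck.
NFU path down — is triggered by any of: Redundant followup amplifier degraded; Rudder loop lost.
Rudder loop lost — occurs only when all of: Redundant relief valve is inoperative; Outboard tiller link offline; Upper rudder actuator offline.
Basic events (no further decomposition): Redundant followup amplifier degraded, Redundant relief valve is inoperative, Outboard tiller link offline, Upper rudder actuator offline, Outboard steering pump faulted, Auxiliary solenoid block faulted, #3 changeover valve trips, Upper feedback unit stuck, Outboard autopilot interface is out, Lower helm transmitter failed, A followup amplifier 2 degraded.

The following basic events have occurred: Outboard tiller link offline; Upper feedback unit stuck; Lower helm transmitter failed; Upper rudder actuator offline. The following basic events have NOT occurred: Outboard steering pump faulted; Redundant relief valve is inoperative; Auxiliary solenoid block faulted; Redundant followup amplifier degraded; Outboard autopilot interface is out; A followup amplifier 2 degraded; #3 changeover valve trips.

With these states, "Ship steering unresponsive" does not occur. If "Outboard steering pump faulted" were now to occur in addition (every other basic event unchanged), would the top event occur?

Counterfactual: set "Outboard steering pump faulted" to occurred.
Rudder loop lost [AND]: Redundant relief valve is inoperative=not, Outboard tiller link offline=occurs, Upper rudder actuator offline=occurs → not all inputs occur → does not occur.
NFU path down [OR]: Redundant followup amplifier degraded=not, Rudder loop lost=not → no input occurs → does not occur.
Followup chain lost [OR]: #3 changeover valve trips=not, Upper feedback unit stuck=occurs → at least one input occurs → occurs.
Pump set lost [OR]: Auxiliary solenoid block faulted=not, Followup chain lost=occurs, Outboard autopilot interface is out=not → at least one input occurs → occurs.
Starboard system down [AND]: Outboard steering pump faulted=occurs, Pump set lost=occurs, Lower helm transmitter failed=occurs → all inputs occur → occurs.
Ship steering unresponsive [OR]: NFU path down=not, Starboard system down=occurs, A followup amplifier 2 degraded=not → at least one input occurs → occurs.

Yes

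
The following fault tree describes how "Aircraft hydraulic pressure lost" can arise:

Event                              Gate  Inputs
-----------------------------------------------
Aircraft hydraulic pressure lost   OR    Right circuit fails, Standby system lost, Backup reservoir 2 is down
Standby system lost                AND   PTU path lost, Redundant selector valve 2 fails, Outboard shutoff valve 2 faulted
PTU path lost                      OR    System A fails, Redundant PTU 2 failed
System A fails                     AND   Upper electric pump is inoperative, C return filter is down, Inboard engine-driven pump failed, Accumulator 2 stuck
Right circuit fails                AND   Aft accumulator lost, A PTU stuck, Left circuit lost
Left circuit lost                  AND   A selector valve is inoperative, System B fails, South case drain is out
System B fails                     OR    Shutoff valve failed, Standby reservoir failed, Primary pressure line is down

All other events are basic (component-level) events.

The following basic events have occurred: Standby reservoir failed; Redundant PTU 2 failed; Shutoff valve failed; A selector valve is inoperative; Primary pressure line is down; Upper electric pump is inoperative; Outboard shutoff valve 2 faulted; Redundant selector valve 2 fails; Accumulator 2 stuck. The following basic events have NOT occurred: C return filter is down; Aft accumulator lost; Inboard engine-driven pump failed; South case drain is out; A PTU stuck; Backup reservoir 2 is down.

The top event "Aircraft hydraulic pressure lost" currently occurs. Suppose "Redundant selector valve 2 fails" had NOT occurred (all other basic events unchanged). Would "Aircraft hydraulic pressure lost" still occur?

Counterfactual: set "Redundant selector valve 2 fails" to not occurred.
System B fails [OR]: Shutoff valve failed=occurs, Standby reservoir failed=occurs, Primary pressure line is down=occurs → at least one input occurs → occurs.
Left circuit lost [AND]: A selector valve is inoperative=occurs, System B fails=occurs, South case drain is out=not → not all inputs occur → does not occur.
Right circuit fails [AND]: Aft accumulator lost=not, A PTU stuck=not, Left circuit lost=not → not all inputs occur → does not occur.
System A fails [AND]: Upper electric pump is inoperative=occurs, C return filter is down=not, Inboard engine-driven pump failed=not, Accumulator 2 stuck=occurs → not all inputs occur → does not occur.
PTU path lost [OR]: System A fails=not, Redundant PTU 2 failed=occurs → at least one input occurs → occurs.
Standby system lost [AND]: PTU path lost=occurs, Redundant selector valve 2 fails=not, Outboard shutoff valve 2 faulted=occurs → not all inputs occur → does not occur.
Aircraft hydraulic pressure lost [OR]: Right circuit fails=not, Standby system lost=not, Backup reservoir 2 is down=not → no input occurs → does not occur.

No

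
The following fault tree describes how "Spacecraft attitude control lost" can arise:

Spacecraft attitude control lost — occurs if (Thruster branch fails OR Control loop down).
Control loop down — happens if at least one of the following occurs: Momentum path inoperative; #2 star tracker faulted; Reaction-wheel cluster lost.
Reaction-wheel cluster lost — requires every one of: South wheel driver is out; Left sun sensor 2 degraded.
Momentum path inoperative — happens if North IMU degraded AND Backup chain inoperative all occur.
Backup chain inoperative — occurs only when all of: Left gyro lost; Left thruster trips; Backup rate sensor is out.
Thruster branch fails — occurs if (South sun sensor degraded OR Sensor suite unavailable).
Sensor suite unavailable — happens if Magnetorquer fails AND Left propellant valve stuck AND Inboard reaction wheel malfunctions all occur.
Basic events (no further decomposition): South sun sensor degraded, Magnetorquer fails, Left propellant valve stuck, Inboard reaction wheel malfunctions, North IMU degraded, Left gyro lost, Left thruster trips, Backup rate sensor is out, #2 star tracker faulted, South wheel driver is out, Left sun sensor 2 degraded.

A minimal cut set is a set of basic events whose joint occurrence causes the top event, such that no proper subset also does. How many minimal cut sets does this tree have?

Sensor suite unavailable [AND]: one cut set from each child combined → 1 × 1 × 1 = 1 cut set(s).
Thruster branch fails [OR]: union of children's cut sets → 2 cut set(s).
Backup chain inoperative [AND]: one cut set from each child combined → 1 × 1 × 1 = 1 cut set(s).
Momentum path inoperative [AND]: one cut set from each child combined → 1 × 1 = 1 cut set(s).
Reaction-wheel cluster lost [AND]: one cut set from each child combined → 1 × 1 = 1 cut set(s).
Control loop down [OR]: union of children's cut sets → 3 cut set(s).
Spacecraft attitude control lost [OR]: union of children's cut sets → 5 cut set(s).
Minimal cut sets: {South sun sensor degraded}; {Inboard reaction wheel malfunctions, Left propellant valve stuck, Magnetorquer fails}; {Backup rate sensor is out, Left gyro lost, Left thruster trips, North IMU degraded}; {#2 star tracker faulted}; {Left sun sensor 2 degraded, South wheel driver is out}.

5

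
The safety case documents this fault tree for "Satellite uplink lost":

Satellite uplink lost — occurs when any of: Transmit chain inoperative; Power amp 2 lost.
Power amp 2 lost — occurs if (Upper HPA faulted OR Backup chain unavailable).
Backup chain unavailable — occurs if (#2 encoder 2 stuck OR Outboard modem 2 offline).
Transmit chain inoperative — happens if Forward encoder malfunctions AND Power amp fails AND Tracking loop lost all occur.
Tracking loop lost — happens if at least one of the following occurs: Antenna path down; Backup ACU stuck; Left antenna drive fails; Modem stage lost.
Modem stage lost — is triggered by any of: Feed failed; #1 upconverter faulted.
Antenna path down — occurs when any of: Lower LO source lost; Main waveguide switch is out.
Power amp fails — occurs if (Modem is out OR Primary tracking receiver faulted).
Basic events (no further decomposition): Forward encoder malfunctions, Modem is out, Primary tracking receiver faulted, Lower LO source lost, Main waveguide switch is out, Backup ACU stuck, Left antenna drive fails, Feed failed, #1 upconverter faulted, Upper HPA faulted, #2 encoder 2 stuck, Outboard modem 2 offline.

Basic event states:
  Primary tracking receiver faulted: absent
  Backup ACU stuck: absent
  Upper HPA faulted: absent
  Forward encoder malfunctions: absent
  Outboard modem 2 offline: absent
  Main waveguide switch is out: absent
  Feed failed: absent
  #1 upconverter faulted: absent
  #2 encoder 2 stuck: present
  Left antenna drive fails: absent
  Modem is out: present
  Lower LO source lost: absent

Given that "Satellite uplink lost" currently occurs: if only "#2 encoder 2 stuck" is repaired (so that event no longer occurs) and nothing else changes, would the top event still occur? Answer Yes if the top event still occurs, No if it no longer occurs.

No

Counterfactual: set "#2 encoder 2 stuck" to not occurred.
Power amp fails [OR]: Modem is out=occurs, Primary tracking receiver faulted=not → at least one input occurs → occurs.
Antenna path down [OR]: Lower LO source lost=not, Main waveguide switch is out=not → no input occurs → does not occur.
Modem stage lost [OR]: Feed failed=not, #1 upconverter faulted=not → no input occurs → does not occur.
Tracking loop lost [OR]: Antenna path down=not, Backup ACU stuck=not, Left antenna drive fails=not, Modem stage lost=not → no input occurs → does not occur.
Transmit chain inoperative [AND]: Forward encoder malfunctions=not, Power amp fails=occurs, Tracking loop lost=not → not all inputs occur → does not occur.
Backup chain unavailable [OR]: #2 encoder 2 stuck=not, Outboard modem 2 offline=not → no input occurs → does not occur.
Power amp 2 lost [OR]: Upper HPA faulted=not, Backup chain unavailable=not → no input occurs → does not occur.
Satellite uplink lost [OR]: Transmit chain inoperative=not, Power amp 2 lost=not → no input occurs → does not occur.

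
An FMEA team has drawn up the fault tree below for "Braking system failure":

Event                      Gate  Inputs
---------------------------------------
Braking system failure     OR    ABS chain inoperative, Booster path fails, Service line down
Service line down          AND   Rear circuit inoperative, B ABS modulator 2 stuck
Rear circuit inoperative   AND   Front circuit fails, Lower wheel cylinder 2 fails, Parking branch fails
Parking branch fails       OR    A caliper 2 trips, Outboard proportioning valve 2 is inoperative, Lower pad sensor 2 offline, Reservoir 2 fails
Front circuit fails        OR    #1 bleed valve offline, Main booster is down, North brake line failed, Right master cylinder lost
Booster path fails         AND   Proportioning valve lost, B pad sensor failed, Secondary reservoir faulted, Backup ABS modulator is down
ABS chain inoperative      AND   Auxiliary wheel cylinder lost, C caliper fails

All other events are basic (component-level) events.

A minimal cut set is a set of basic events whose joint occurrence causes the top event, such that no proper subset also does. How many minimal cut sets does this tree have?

ABS chain inoperative [AND]: one cut set from each child combined → 1 × 1 = 1 cut set(s).
Booster path fails [AND]: one cut set from each child combined → 1 × 1 × 1 × 1 = 1 cut set(s).
Front circuit fails [OR]: union of children's cut sets → 4 cut set(s).
Parking branch fails [OR]: union of children's cut sets → 4 cut set(s).
Rear circuit inoperative [AND]: one cut set from each child combined → 4 × 1 × 4 = 16 cut set(s).
Service line down [AND]: one cut set from each child combined → 16 × 1 = 16 cut set(s).
Braking system failure [OR]: union of children's cut sets → 18 cut set(s).

18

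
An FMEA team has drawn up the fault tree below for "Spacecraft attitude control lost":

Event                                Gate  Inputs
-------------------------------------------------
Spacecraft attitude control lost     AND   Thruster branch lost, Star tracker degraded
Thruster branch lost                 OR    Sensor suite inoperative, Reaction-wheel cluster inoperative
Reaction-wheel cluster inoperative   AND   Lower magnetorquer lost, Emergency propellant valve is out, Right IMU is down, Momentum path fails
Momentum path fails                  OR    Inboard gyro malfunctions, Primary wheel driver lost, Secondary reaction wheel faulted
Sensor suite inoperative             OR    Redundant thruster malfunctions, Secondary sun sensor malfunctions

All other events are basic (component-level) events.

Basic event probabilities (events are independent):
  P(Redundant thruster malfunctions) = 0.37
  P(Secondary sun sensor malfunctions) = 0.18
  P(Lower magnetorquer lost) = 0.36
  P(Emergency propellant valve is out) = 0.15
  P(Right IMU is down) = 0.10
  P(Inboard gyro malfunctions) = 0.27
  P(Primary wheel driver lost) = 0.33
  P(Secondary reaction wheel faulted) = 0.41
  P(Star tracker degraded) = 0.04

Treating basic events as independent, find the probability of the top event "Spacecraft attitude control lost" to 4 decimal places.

0.0194

P(Sensor suite inoperative) [OR] = 1 − (1−0.37) × (1−0.18) = 0.483400
P(Momentum path fails) [OR] = 1 − (1−0.27) × (1−0.33) × (1−0.41) = 0.711431
P(Reaction-wheel cluster inoperative) [AND] = 0.36 × 0.15 × 0.10 × 0.711431 = 0.003842
P(Thruster branch lost) [OR] = 1 − (1−0.483400) × (1−0.003842) = 0.485385
P(Spacecraft attitude control lost) [AND] = 0.485385 × 0.04 = 0.019415
Rounded to 4 decimal places: P(Spacecraft attitude control lost) ≈ 0.0194.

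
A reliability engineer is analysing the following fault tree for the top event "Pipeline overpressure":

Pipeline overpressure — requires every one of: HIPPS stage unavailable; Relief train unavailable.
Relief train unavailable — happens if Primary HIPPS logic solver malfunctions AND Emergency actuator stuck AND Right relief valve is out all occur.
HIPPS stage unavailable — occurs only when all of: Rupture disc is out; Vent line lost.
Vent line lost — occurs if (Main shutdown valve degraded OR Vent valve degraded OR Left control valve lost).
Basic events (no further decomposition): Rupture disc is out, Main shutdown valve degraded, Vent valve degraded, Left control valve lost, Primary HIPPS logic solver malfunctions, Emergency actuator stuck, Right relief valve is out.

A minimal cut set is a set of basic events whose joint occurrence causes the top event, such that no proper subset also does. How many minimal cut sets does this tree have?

3

Vent line lost [OR]: union of children's cut sets → 3 cut set(s).
HIPPS stage unavailable [AND]: one cut set from each child combined → 1 × 3 = 3 cut set(s).
Relief train unavailable [AND]: one cut set from each child combined → 1 × 1 × 1 = 1 cut set(s).
Pipeline overpressure [AND]: one cut set from each child combined → 3 × 1 = 3 cut set(s).
Minimal cut sets: {Emergency actuator stuck, Main shutdown valve degraded, Primary HIPPS logic solver malfunctions, Right relief valve is out, Rupture disc is out}; {Emergency actuator stuck, Primary HIPPS logic solver malfunctions, Right relief valve is out, Rupture disc is out, Vent valve degraded}; {Emergency actuator stuck, Left control valve lost, Primary HIPPS logic solver malfunctions, Right relief valve is out, Rupture disc is out}.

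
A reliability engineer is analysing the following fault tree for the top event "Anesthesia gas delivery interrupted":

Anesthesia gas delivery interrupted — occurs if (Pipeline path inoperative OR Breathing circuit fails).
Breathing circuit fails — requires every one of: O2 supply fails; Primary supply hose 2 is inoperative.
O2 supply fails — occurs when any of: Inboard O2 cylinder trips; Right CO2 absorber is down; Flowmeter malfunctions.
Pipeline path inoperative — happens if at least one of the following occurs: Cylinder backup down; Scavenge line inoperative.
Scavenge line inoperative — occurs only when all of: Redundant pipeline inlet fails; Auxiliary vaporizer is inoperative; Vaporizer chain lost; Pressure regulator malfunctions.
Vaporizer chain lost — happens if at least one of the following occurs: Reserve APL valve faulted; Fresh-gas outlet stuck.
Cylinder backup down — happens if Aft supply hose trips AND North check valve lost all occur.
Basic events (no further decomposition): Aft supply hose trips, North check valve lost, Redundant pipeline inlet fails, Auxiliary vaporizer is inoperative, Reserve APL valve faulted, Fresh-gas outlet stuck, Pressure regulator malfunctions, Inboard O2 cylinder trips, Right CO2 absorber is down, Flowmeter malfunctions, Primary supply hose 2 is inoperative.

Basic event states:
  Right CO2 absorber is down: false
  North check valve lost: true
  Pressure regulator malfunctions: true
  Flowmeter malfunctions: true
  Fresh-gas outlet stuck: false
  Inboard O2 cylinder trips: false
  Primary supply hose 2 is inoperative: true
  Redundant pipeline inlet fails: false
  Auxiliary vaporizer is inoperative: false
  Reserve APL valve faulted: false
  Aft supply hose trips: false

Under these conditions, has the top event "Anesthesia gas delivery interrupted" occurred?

Cylinder backup down [AND]: Aft supply hose trips=not, North check valve lost=occurs → not all inputs occur → does not occur.
Vaporizer chain lost [OR]: Reserve APL valve faulted=not, Fresh-gas outlet stuck=not → no input occurs → does not occur.
Scavenge line inoperative [AND]: Redundant pipeline inlet fails=not, Auxiliary vaporizer is inoperative=not, Vaporizer chain lost=not, Pressure regulator malfunctions=occurs → not all inputs occur → does not occur.
Pipeline path inoperative [OR]: Cylinder backup down=not, Scavenge line inoperative=not → no input occurs → does not occur.
O2 supply fails [OR]: Inboard O2 cylinder trips=not, Right CO2 absorber is down=not, Flowmeter malfunctions=occurs → at least one input occurs → occurs.
Breathing circuit fails [AND]: O2 supply fails=occurs, Primary supply hose 2 is inoperative=occurs → all inputs occur → occurs.
Anesthesia gas delivery interrupted [OR]: Pipeline path inoperative=not, Breathing circuit fails=occurs → at least one input occurs → occurs.

Yes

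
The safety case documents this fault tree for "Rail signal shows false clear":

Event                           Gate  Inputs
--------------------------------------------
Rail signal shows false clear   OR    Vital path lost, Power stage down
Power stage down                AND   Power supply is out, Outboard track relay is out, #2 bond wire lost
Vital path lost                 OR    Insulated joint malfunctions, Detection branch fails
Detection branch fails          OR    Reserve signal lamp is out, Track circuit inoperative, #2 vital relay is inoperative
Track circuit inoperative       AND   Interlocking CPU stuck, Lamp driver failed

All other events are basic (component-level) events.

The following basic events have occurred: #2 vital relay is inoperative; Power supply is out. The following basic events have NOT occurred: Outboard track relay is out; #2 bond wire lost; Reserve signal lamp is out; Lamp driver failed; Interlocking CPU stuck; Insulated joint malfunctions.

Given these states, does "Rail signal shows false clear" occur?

Yes

Track circuit inoperative [AND]: Interlocking CPU stuck=not, Lamp driver failed=not → not all inputs occur → does not occur.
Detection branch fails [OR]: Reserve signal lamp is out=not, Track circuit inoperative=not, #2 vital relay is inoperative=occurs → at least one input occurs → occurs.
Vital path lost [OR]: Insulated joint malfunctions=not, Detection branch fails=occurs → at least one input occurs → occurs.
Power stage down [AND]: Power supply is out=occurs, Outboard track relay is out=not, #2 bond wire lost=not → not all inputs occur → does not occur.
Rail signal shows false clear [OR]: Vital path lost=occurs, Power stage down=not → at least one input occurs → occurs.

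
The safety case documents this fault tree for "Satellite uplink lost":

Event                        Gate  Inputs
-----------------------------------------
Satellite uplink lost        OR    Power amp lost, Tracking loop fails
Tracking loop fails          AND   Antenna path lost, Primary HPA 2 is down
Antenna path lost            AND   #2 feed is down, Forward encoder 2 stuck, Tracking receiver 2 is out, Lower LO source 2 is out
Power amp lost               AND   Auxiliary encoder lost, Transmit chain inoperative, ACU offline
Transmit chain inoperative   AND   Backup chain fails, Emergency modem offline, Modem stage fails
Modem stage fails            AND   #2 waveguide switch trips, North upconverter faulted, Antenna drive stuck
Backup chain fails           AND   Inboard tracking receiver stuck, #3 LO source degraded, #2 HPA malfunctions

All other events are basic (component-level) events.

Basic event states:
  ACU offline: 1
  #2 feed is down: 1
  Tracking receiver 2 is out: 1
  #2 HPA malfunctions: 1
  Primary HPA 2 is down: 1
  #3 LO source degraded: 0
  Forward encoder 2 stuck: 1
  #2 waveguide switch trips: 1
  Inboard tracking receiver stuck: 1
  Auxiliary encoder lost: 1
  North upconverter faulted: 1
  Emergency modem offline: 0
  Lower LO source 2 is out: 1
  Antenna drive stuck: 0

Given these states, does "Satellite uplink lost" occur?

Yes

Backup chain fails [AND]: Inboard tracking receiver stuck=occurs, #3 LO source degraded=not, #2 HPA malfunctions=occurs → not all inputs occur → does not occur.
Modem stage fails [AND]: #2 waveguide switch trips=occurs, North upconverter faulted=occurs, Antenna drive stuck=not → not all inputs occur → does not occur.
Transmit chain inoperative [AND]: Backup chain fails=not, Emergency modem offline=not, Modem stage fails=not → not all inputs occur → does not occur.
Power amp lost [AND]: Auxiliary encoder lost=occurs, Transmit chain inoperative=not, ACU offline=occurs → not all inputs occur → does not occur.
Antenna path lost [AND]: #2 feed is down=occurs, Forward encoder 2 stuck=occurs, Tracking receiver 2 is out=occurs, Lower LO source 2 is out=occurs → all inputs occur → occurs.
Tracking loop fails [AND]: Antenna path lost=occurs, Primary HPA 2 is down=occurs → all inputs occur → occurs.
Satellite uplink lost [OR]: Power amp lost=not, Tracking loop fails=occurs → at least one input occurs → occurs.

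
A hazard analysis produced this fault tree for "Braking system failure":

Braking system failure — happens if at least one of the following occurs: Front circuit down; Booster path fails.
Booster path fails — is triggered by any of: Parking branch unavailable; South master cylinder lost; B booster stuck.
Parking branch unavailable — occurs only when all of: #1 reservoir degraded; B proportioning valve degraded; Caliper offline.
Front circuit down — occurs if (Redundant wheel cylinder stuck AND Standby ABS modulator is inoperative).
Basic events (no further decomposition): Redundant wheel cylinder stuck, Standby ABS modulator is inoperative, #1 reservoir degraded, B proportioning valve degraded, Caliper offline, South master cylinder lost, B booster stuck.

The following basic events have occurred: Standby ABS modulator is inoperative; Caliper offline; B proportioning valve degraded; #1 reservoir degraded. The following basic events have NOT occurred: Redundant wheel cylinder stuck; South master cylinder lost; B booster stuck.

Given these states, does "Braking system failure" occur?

Yes

Front circuit down [AND]: Redundant wheel cylinder stuck=not, Standby ABS modulator is inoperative=occurs → not all inputs occur → does not occur.
Parking branch unavailable [AND]: #1 reservoir degraded=occurs, B proportioning valve degraded=occurs, Caliper offline=occurs → all inputs occur → occurs.
Booster path fails [OR]: Parking branch unavailable=occurs, South master cylinder lost=not, B booster stuck=not → at least one input occurs → occurs.
Braking system failure [OR]: Front circuit down=not, Booster path fails=occurs → at least one input occurs → occurs.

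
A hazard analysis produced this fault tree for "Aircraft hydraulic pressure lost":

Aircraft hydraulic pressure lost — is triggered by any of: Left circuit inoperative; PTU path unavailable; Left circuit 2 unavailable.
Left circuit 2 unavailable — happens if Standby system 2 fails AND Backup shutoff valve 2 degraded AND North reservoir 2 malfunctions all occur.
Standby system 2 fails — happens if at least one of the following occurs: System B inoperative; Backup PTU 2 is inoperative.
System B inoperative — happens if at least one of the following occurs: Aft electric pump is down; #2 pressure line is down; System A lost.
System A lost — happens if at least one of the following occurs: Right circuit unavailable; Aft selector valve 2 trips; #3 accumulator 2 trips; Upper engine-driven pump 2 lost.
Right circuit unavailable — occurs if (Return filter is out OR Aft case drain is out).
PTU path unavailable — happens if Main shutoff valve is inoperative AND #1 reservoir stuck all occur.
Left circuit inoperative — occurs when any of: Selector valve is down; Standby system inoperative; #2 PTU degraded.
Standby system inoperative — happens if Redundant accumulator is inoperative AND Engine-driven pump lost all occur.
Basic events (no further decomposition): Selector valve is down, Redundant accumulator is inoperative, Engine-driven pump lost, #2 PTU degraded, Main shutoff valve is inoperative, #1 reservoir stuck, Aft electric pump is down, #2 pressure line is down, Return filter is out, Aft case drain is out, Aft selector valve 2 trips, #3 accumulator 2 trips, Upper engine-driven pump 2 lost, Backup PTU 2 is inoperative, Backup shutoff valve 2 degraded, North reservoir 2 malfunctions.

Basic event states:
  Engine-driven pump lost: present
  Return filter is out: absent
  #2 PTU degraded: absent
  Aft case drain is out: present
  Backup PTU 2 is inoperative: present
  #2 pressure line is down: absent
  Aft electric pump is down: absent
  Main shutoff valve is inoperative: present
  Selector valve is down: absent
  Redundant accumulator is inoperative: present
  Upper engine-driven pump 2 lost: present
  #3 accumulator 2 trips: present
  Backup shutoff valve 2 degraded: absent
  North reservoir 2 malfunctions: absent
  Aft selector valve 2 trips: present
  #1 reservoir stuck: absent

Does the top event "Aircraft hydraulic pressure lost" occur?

Standby system inoperative [AND]: Redundant accumulator is inoperative=occurs, Engine-driven pump lost=occurs → all inputs occur → occurs.
Left circuit inoperative [OR]: Selector valve is down=not, Standby system inoperative=occurs, #2 PTU degraded=not → at least one input occurs → occurs.
PTU path unavailable [AND]: Main shutoff valve is inoperative=occurs, #1 reservoir stuck=not → not all inputs occur → does not occur.
Right circuit unavailable [OR]: Return filter is out=not, Aft case drain is out=occurs → at least one input occurs → occurs.
System A lost [OR]: Right circuit unavailable=occurs, Aft selector valve 2 trips=occurs, #3 accumulator 2 trips=occurs, Upper engine-driven pump 2 lost=occurs → at least one input occurs → occurs.
System B inoperative [OR]: Aft electric pump is down=not, #2 pressure line is down=not, System A lost=occurs → at least one input occurs → occurs.
Standby system 2 fails [OR]: System B inoperative=occurs, Backup PTU 2 is inoperative=occurs → at least one input occurs → occurs.
Left circuit 2 unavailable [AND]: Standby system 2 fails=occurs, Backup shutoff valve 2 degraded=not, North reservoir 2 malfunctions=not → not all inputs occur → does not occur.
Aircraft hydraulic pressure lost [OR]: Left circuit inoperative=occurs, PTU path unavailable=not, Left circuit 2 unavailable=not → at least one input occurs → occurs.

Yes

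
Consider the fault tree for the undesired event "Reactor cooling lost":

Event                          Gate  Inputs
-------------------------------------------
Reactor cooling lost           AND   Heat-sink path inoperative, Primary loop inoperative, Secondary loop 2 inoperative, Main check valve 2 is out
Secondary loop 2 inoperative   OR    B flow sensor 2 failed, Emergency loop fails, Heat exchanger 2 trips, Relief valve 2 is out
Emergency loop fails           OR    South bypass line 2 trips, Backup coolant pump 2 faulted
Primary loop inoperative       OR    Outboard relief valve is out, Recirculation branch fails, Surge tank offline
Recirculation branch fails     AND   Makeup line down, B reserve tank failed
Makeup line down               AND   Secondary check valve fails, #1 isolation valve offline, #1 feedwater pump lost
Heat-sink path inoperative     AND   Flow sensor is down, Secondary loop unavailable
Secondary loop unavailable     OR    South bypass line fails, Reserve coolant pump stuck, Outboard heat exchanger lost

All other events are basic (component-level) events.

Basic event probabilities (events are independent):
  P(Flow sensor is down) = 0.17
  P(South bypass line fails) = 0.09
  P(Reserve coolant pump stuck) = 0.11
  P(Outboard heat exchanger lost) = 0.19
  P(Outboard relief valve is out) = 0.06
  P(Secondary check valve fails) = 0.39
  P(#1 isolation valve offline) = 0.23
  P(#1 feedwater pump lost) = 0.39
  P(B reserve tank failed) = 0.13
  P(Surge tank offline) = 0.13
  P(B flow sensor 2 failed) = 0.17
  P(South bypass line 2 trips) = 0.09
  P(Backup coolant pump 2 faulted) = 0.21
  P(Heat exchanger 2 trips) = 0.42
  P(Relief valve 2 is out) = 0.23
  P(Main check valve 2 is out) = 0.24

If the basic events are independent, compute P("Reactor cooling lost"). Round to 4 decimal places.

0.0019

P(Secondary loop unavailable) [OR] = 1 − (1−0.09) × (1−0.11) × (1−0.19) = 0.343981
P(Heat-sink path inoperative) [AND] = 0.17 × 0.343981 = 0.058477
P(Makeup line down) [AND] = 0.39 × 0.23 × 0.39 = 0.034983
P(Recirculation branch fails) [AND] = 0.034983 × 0.13 = 0.004548
P(Primary loop inoperative) [OR] = 1 − (1−0.06) × (1−0.004548) × (1−0.13) = 0.185919
P(Emergency loop fails) [OR] = 1 − (1−0.09) × (1−0.21) = 0.281100
P(Secondary loop 2 inoperative) [OR] = 1 − (1−0.17) × (1−0.281100) × (1−0.42) × (1−0.23) = 0.733520
P(Reactor cooling lost) [AND] = 0.058477 × 0.185919 × 0.733520 × 0.24 = 0.001914
Rounded to 4 decimal places: P(Reactor cooling lost) ≈ 0.0019.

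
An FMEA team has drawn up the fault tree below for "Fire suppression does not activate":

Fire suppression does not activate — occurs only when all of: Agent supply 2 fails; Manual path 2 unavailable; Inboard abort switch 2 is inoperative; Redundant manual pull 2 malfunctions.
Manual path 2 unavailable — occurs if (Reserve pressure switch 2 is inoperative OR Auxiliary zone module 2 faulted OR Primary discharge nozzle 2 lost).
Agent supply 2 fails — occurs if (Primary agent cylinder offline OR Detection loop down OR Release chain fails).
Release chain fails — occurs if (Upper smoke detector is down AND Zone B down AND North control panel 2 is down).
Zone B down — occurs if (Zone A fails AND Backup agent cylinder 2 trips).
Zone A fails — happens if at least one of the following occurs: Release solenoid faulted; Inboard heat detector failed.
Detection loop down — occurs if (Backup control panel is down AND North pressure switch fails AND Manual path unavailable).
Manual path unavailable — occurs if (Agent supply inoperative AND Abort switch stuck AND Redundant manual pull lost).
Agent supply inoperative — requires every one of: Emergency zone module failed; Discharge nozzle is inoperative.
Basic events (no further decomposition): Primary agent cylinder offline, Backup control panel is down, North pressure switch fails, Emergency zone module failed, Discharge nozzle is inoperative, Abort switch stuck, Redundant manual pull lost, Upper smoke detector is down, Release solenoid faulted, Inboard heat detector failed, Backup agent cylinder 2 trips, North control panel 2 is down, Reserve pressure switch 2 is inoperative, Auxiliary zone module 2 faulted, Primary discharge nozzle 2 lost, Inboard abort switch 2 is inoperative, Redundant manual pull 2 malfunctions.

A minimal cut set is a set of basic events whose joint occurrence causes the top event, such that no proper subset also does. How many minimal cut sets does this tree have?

12

Agent supply inoperative [AND]: one cut set from each child combined → 1 × 1 = 1 cut set(s).
Manual path unavailable [AND]: one cut set from each child combined → 1 × 1 × 1 = 1 cut set(s).
Detection loop down [AND]: one cut set from each child combined → 1 × 1 × 1 = 1 cut set(s).
Zone A fails [OR]: union of children's cut sets → 2 cut set(s).
Zone B down [AND]: one cut set from each child combined → 2 × 1 = 2 cut set(s).
Release chain fails [AND]: one cut set from each child combined → 1 × 2 × 1 = 2 cut set(s).
Agent supply 2 fails [OR]: union of children's cut sets → 4 cut set(s).
Manual path 2 unavailable [OR]: union of children's cut sets → 3 cut set(s).
Fire suppression does not activate [AND]: one cut set from each child combined → 4 × 3 × 1 × 1 = 12 cut set(s).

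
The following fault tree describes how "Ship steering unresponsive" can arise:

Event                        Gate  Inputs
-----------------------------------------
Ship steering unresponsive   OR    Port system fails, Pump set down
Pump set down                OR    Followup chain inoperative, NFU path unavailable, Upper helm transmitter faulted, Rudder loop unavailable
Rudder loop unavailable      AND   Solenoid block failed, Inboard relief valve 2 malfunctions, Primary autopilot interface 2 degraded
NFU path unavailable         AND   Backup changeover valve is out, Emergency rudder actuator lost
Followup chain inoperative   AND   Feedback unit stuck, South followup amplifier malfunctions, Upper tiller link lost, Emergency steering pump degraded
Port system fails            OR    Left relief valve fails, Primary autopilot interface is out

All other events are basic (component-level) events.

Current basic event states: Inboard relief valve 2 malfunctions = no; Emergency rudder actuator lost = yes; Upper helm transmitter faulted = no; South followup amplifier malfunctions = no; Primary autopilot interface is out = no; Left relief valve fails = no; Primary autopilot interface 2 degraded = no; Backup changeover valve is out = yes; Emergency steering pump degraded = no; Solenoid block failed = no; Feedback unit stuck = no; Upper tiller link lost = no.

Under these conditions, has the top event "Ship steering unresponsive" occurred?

Port system fails [OR]: Left relief valve fails=not, Primary autopilot interface is out=not → no input occurs → does not occur.
Followup chain inoperative [AND]: Feedback unit stuck=not, South followup amplifier malfunctions=not, Upper tiller link lost=not, Emergency steering pump degraded=not → not all inputs occur → does not occur.
NFU path unavailable [AND]: Backup changeover valve is out=occurs, Emergency rudder actuator lost=occurs → all inputs occur → occurs.
Rudder loop unavailable [AND]: Solenoid block failed=not, Inboard relief valve 2 malfunctions=not, Primary autopilot interface 2 degraded=not → not all inputs occur → does not occur.
Pump set down [OR]: Followup chain inoperative=not, NFU path unavailable=occurs, Upper helm transmitter faulted=not, Rudder loop unavailable=not → at least one input occurs → occurs.
Ship steering unresponsive [OR]: Port system fails=not, Pump set down=occurs → at least one input occurs → occurs.

Yes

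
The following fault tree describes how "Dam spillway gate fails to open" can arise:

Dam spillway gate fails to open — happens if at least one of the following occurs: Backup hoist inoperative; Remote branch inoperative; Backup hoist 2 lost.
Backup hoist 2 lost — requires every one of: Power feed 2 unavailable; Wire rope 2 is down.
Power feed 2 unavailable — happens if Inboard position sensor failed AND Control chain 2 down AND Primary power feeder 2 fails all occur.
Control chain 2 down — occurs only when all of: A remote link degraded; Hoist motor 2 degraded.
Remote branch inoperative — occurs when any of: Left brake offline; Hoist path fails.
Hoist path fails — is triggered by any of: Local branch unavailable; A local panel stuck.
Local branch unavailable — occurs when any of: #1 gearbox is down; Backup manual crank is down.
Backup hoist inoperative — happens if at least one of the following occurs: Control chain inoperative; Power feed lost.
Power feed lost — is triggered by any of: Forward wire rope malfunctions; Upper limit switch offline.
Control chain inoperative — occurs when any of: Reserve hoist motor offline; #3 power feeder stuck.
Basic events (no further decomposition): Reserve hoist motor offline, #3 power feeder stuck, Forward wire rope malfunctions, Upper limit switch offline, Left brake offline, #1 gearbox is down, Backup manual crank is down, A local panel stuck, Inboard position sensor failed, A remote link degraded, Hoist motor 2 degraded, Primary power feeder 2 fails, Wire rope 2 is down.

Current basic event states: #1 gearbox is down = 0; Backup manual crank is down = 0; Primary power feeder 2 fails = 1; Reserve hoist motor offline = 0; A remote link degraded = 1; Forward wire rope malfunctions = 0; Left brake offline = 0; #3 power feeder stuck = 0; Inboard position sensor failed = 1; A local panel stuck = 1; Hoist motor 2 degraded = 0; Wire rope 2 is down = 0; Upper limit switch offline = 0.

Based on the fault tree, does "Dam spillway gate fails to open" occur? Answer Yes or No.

Control chain inoperative [OR]: Reserve hoist motor offline=not, #3 power feeder stuck=not → no input occurs → does not occur.
Power feed lost [OR]: Forward wire rope malfunctions=not, Upper limit switch offline=not → no input occurs → does not occur.
Backup hoist inoperative [OR]: Control chain inoperative=not, Power feed lost=not → no input occurs → does not occur.
Local branch unavailable [OR]: #1 gearbox is down=not, Backup manual crank is down=not → no input occurs → does not occur.
Hoist path fails [OR]: Local branch unavailable=not, A local panel stuck=occurs → at least one input occurs → occurs.
Remote branch inoperative [OR]: Left brake offline=not, Hoist path fails=occurs → at least one input occurs → occurs.
Control chain 2 down [AND]: A remote link degraded=occurs, Hoist motor 2 degraded=not → not all inputs occur → does not occur.
Power feed 2 unavailable [AND]: Inboard position sensor failed=occurs, Control chain 2 down=not, Primary power feeder 2 fails=occurs → not all inputs occur → does not occur.
Backup hoist 2 lost [AND]: Power feed 2 unavailable=not, Wire rope 2 is down=not → not all inputs occur → does not occur.
Dam spillway gate fails to open [OR]: Backup hoist inoperative=not, Remote branch inoperative=occurs, Backup hoist 2 lost=not → at least one input occurs → occurs.

Yes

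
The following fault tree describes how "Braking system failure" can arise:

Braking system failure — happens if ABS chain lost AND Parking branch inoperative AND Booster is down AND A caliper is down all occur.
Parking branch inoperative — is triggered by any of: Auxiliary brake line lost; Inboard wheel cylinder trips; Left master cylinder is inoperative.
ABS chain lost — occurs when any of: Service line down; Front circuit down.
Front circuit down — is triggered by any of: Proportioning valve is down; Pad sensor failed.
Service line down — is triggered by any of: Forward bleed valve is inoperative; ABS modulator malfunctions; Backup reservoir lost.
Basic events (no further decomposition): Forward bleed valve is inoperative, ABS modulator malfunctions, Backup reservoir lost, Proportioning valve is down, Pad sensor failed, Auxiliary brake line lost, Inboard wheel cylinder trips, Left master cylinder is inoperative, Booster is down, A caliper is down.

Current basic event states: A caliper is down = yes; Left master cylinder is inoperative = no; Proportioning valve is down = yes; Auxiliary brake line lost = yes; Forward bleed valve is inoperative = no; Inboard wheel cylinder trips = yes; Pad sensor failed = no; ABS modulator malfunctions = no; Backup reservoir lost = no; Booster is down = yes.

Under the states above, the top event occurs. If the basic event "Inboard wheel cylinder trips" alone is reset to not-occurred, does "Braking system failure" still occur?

Yes

Counterfactual: set "Inboard wheel cylinder trips" to not occurred.
Service line down [OR]: Forward bleed valve is inoperative=not, ABS modulator malfunctions=not, Backup reservoir lost=not → no input occurs → does not occur.
Front circuit down [OR]: Proportioning valve is down=occurs, Pad sensor failed=not → at least one input occurs → occurs.
ABS chain lost [OR]: Service line down=not, Front circuit down=occurs → at least one input occurs → occurs.
Parking branch inoperative [OR]: Auxiliary brake line lost=occurs, Inboard wheel cylinder trips=not, Left master cylinder is inoperative=not → at least one input occurs → occurs.
Braking system failure [AND]: ABS chain lost=occurs, Parking branch inoperative=occurs, Booster is down=occurs, A caliper is down=occurs → all inputs occur → occurs.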